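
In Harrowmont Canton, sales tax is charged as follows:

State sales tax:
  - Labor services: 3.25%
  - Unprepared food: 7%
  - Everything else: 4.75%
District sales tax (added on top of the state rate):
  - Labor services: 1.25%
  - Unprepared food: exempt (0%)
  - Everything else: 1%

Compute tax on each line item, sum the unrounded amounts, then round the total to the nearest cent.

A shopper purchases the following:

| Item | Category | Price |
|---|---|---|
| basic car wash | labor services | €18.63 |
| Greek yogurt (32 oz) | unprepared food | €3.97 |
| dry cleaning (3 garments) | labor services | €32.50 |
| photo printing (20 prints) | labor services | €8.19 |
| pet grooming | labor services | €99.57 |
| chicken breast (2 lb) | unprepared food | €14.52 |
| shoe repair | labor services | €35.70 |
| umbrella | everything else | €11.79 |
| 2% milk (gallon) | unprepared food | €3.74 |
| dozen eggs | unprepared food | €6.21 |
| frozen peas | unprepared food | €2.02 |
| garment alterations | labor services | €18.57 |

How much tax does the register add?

Basic car wash €18.63: labor services → 3.25% + 1.25% district = 4.5% → €0.83835
Greek yogurt (32 oz) €3.97: unprepared food → 7% + 0% district = 7% → €0.2779
Dry cleaning (3 garments) €32.50: labor services → 3.25% + 1.25% district = 4.5% → €1.4625
Photo printing (20 prints) €8.19: labor services → 3.25% + 1.25% district = 4.5% → €0.36855
Pet grooming €99.57: labor services → 3.25% + 1.25% district = 4.5% → €4.48065
Chicken breast (2 lb) €14.52: unprepared food → 7% + 0% district = 7% → €1.0164
Shoe repair €35.70: labor services → 3.25% + 1.25% district = 4.5% → €1.6065
Umbrella €11.79: everything else → 4.75% + 1% district = 5.75% → €0.677925
2% milk (gallon) €3.74: unprepared food → 7% + 0% district = 7% → €0.2618
Dozen eggs €6.21: unprepared food → 7% + 0% district = 7% → €0.4347
Frozen peas €2.02: unprepared food → 7% + 0% district = 7% → €0.1414
Garment alterations €18.57: labor services → 3.25% + 1.25% district = 4.5% → €0.83565
Unrounded tax sum = €12.402325 → €12.40

€12.40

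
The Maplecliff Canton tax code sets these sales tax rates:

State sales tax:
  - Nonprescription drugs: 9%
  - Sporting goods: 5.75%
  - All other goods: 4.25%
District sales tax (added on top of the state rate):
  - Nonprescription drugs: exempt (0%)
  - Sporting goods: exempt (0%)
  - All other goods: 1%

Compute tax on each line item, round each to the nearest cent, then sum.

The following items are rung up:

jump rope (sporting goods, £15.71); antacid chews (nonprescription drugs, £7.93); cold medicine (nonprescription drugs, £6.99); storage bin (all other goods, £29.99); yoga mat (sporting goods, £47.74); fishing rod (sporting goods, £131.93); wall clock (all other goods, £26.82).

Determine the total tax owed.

Jump rope £15.71: sporting goods → 5.75% + 0% district = 5.75% → £0.90
Antacid chews £7.93: nonprescription drugs → 9% + 0% district = 9% → £0.71
Cold medicine £6.99: nonprescription drugs → 9% + 0% district = 9% → £0.63
Storage bin £29.99: all other goods → 4.25% + 1% district = 5.25% → £1.57
Yoga mat £47.74: sporting goods → 5.75% + 0% district = 5.75% → £2.75
Fishing rod £131.93: sporting goods → 5.75% + 0% district = 5.75% → £7.59
Wall clock £26.82: all other goods → 4.25% + 1% district = 5.25% → £1.41
Total tax = £0.90 + £0.71 + £0.63 + £1.57 + £2.75 + £7.59 + £1.41 = £15.56

£15.56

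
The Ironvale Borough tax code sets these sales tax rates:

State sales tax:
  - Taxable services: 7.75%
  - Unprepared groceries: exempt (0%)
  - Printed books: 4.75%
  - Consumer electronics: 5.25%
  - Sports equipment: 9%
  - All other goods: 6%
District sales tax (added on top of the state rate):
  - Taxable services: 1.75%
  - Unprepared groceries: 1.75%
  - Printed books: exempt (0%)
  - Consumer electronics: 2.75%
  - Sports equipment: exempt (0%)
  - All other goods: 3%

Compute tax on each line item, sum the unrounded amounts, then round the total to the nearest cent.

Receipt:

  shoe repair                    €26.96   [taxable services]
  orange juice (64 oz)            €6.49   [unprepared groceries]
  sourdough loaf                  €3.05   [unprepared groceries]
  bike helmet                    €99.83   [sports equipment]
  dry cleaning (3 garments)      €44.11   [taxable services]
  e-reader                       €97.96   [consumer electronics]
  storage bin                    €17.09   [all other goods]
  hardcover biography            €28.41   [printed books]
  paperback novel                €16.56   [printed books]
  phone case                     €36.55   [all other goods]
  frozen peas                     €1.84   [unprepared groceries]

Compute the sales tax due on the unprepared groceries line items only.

€0.20

Orange juice (64 oz) €6.49: unprepared groceries → 0% + 1.75% district = 1.75% → €0.113575
Sourdough loaf €3.05: unprepared groceries → 0% + 1.75% district = 1.75% → €0.053375
Frozen peas €1.84: unprepared groceries → 0% + 1.75% district = 1.75% → €0.0322
Tax on unprepared groceries: unrounded sum = €0.19915 → €0.20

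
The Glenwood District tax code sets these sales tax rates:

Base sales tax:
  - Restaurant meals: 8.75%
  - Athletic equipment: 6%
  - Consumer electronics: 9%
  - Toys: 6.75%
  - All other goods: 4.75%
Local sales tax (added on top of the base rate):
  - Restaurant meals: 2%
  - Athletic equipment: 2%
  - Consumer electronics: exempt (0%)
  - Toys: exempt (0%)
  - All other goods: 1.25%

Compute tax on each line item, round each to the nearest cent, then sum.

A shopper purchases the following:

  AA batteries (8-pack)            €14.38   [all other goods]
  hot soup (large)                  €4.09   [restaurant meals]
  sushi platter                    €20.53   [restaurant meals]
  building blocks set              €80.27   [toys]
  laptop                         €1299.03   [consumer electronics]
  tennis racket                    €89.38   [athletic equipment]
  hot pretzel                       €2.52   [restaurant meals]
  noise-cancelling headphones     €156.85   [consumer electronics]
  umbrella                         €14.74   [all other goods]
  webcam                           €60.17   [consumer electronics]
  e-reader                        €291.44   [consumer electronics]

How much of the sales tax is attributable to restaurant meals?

Hot soup (large) €4.09: restaurant meals → 8.75% + 2% local = 10.75% → €0.44
Sushi platter €20.53: restaurant meals → 8.75% + 2% local = 10.75% → €2.21
Hot pretzel €2.52: restaurant meals → 8.75% + 2% local = 10.75% → €0.27
Tax on restaurant meals = €0.44 + €2.21 + €0.27 = €2.92

€2.92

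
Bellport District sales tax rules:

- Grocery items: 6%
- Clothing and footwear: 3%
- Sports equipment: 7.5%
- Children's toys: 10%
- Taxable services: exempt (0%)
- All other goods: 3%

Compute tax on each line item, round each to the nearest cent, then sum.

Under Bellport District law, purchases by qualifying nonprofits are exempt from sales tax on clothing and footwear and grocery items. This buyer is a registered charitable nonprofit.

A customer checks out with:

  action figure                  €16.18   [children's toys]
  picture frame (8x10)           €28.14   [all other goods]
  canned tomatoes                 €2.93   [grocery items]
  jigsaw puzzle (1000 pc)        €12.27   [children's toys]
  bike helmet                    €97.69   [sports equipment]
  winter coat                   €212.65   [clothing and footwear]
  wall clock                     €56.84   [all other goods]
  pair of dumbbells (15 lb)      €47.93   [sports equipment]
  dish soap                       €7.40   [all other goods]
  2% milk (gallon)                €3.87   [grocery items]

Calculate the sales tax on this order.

€16.54

Action figure €16.18: children's toys → 10% → €1.62
Picture frame (8x10) €28.14: all other goods → 3% → €0.84
Canned tomatoes €2.93: grocery items, buyer-exempt → 0% → €0.00
Jigsaw puzzle (1000 pc) €12.27: children's toys → 10% → €1.23
Bike helmet €97.69: sports equipment → 7.5% → €7.33
Winter coat €212.65: clothing and footwear, buyer-exempt → 0% → €0.00
Wall clock €56.84: all other goods → 3% → €1.71
Pair of dumbbells (15 lb) €47.93: sports equipment → 7.5% → €3.59
Dish soap €7.40: all other goods → 3% → €0.22
2% milk (gallon) €3.87: grocery items, buyer-exempt → 0% → €0.00
Total tax = €1.62 + €0.84 + €1.23 + €7.33 + €1.71 + €3.59 + €0.22 = €16.54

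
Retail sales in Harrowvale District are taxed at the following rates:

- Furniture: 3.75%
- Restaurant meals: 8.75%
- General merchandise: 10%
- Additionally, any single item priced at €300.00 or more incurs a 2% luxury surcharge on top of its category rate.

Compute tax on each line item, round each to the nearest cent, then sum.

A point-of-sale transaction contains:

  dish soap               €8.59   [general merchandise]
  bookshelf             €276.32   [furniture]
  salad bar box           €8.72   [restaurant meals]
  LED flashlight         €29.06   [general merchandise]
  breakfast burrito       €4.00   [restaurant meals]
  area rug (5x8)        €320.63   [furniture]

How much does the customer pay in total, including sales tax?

Dish soap €8.59: general merchandise → 10% → €0.86
Bookshelf €276.32: furniture → 3.75% → €10.36
Salad bar box €8.72: restaurant meals → 8.75% → €0.76
LED flashlight €29.06: general merchandise → 10% → €2.91
Breakfast burrito €4.00: restaurant meals → 8.75% → €0.35
Area rug (5x8) €320.63: furniture → 3.75% + 2% surcharge = 5.75% → €18.44
Subtotal = €647.32; tax = €33.68; total due = €681.00

€681.00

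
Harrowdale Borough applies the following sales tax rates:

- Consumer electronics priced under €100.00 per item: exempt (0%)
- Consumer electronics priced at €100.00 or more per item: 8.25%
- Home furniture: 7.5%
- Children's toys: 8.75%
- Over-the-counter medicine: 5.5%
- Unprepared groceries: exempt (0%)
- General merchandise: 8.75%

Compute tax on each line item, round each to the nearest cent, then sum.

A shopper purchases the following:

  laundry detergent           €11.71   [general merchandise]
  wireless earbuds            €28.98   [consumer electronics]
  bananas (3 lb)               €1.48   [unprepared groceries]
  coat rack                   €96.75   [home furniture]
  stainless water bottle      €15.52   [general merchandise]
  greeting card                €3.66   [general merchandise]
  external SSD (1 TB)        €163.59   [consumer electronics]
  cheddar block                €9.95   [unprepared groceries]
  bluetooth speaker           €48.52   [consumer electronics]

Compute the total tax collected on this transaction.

€23.46

Laundry detergent €11.71: general merchandise → 8.75% → €1.02
Wireless earbuds €28.98: consumer electronics, under €100.00 → 0% → €0.00
Bananas (3 lb) €1.48: unprepared groceries → 0% → €0.00
Coat rack €96.75: home furniture → 7.5% → €7.26
Stainless water bottle €15.52: general merchandise → 8.75% → €1.36
Greeting card €3.66: general merchandise → 8.75% → €0.32
External SSD (1 TB) €163.59: consumer electronics, €100.00 or more → 8.25% → €13.50
Cheddar block €9.95: unprepared groceries → 0% → €0.00
Bluetooth speaker €48.52: consumer electronics, under €100.00 → 0% → €0.00
Total tax = €1.02 + €7.26 + €1.36 + €0.32 + €13.50 = €23.46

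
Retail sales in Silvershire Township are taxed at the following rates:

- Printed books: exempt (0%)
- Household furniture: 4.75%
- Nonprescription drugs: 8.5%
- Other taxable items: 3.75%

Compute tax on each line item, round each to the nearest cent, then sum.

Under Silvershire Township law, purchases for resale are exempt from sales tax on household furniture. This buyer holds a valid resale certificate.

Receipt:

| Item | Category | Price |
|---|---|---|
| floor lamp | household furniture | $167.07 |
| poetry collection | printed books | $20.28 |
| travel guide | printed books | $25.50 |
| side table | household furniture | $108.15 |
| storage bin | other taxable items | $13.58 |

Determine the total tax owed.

Floor lamp $167.07: household furniture, buyer-exempt → 0% → $0.00
Poetry collection $20.28: printed books → 0% → $0.00
Travel guide $25.50: printed books → 0% → $0.00
Side table $108.15: household furniture, buyer-exempt → 0% → $0.00
Storage bin $13.58: other taxable items → 3.75% → $0.51
Total tax = $0.51

$0.51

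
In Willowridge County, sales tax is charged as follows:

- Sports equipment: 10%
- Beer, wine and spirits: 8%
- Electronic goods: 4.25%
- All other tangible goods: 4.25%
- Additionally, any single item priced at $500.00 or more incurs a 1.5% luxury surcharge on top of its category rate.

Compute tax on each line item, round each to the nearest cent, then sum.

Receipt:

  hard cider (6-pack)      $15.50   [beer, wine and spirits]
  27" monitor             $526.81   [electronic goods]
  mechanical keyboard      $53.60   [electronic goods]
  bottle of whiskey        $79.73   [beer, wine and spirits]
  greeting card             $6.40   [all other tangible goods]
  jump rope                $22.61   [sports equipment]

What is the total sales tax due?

Hard cider (6-pack) $15.50: beer, wine and spirits → 8% → $1.24
27" monitor $526.81: electronic goods → 4.25% + 1.5% surcharge = 5.75% → $30.29
Mechanical keyboard $53.60: electronic goods → 4.25% → $2.28
Bottle of whiskey $79.73: beer, wine and spirits → 8% → $6.38
Greeting card $6.40: all other tangible goods → 4.25% → $0.27
Jump rope $22.61: sports equipment → 10% → $2.26
Total tax = $1.24 + $30.29 + $2.28 + $6.38 + $0.27 + $2.26 = $42.72

$42.72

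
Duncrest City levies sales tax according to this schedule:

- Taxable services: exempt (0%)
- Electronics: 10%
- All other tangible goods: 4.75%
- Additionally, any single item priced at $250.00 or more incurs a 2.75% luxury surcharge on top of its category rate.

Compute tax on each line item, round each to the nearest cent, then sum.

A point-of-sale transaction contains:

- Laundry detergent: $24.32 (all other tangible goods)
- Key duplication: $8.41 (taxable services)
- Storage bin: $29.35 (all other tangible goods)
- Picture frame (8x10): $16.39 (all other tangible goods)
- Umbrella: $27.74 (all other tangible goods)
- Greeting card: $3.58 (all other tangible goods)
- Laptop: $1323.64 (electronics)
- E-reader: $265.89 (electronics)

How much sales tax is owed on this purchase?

$207.48

Laundry detergent $24.32: all other tangible goods → 4.75% → $1.16
Key duplication $8.41: taxable services → 0% → $0.00
Storage bin $29.35: all other tangible goods → 4.75% → $1.39
Picture frame (8x10) $16.39: all other tangible goods → 4.75% → $0.78
Umbrella $27.74: all other tangible goods → 4.75% → $1.32
Greeting card $3.58: all other tangible goods → 4.75% → $0.17
Laptop $1323.64: electronics → 10% + 2.75% surcharge = 12.75% → $168.76
E-reader $265.89: electronics → 10% + 2.75% surcharge = 12.75% → $33.90
Total tax = $1.16 + $1.39 + $0.78 + $1.32 + $0.17 + $168.76 + $33.90 = $207.48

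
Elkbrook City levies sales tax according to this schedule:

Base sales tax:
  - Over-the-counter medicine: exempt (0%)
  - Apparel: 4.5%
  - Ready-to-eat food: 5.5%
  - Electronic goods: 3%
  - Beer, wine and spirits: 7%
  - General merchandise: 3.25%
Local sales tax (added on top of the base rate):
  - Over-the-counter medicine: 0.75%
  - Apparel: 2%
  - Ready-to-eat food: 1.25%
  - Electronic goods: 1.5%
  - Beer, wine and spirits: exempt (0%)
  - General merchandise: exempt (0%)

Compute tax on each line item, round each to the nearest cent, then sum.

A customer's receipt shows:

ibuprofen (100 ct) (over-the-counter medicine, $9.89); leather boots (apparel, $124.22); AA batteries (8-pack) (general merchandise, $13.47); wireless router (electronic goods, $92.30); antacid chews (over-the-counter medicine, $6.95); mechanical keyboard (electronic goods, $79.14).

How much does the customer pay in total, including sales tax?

$342.31

Ibuprofen (100 ct) $9.89: over-the-counter medicine → 0% + 0.75% local = 0.75% → $0.07
Leather boots $124.22: apparel → 4.5% + 2% local = 6.5% → $8.07
AA batteries (8-pack) $13.47: general merchandise → 3.25% + 0% local = 3.25% → $0.44
Wireless router $92.30: electronic goods → 3% + 1.5% local = 4.5% → $4.15
Antacid chews $6.95: over-the-counter medicine → 0% + 0.75% local = 0.75% → $0.05
Mechanical keyboard $79.14: electronic goods → 3% + 1.5% local = 4.5% → $3.56
Subtotal = $325.97; tax = $16.34; total due = $342.31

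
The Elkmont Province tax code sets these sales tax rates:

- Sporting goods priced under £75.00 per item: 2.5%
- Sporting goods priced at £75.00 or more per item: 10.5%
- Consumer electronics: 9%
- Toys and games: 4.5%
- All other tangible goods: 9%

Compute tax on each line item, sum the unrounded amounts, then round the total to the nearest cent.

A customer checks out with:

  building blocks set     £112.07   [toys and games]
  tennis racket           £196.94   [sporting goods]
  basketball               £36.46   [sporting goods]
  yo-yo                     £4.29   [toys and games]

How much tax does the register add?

£26.83

Building blocks set £112.07: toys and games → 4.5% → £5.04315
Tennis racket £196.94: sporting goods, £75.00 or more → 10.5% → £20.6787
Basketball £36.46: sporting goods, under £75.00 → 2.5% → £0.9115
Yo-yo £4.29: toys and games → 4.5% → £0.19305
Unrounded tax sum = £26.8264 → £26.83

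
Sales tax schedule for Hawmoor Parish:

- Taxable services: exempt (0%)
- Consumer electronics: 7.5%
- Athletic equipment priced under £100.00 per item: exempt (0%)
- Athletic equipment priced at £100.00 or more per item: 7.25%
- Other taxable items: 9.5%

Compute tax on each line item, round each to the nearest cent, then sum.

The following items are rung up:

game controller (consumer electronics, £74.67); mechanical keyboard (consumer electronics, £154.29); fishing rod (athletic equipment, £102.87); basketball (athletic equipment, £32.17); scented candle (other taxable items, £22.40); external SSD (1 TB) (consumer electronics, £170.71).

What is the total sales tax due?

Game controller £74.67: consumer electronics → 7.5% → £5.60
Mechanical keyboard £154.29: consumer electronics → 7.5% → £11.57
Fishing rod £102.87: athletic equipment, £100.00 or more → 7.25% → £7.46
Basketball £32.17: athletic equipment, under £100.00 → 0% → £0.00
Scented candle £22.40: other taxable items → 9.5% → £2.13
External SSD (1 TB) £170.71: consumer electronics → 7.5% → £12.80
Total tax = £5.60 + £11.57 + £7.46 + £2.13 + £12.80 = £39.56

£39.56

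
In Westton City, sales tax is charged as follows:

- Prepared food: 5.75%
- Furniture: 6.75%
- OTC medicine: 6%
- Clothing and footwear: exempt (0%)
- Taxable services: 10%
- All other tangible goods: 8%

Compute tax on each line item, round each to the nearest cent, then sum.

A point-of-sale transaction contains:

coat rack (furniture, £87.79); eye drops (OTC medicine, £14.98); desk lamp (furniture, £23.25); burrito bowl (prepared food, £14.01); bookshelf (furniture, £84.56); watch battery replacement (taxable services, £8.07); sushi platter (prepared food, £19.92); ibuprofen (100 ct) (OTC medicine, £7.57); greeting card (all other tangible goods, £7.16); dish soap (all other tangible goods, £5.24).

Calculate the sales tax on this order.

Coat rack £87.79: furniture → 6.75% → £5.93
Eye drops £14.98: OTC medicine → 6% → £0.90
Desk lamp £23.25: furniture → 6.75% → £1.57
Burrito bowl £14.01: prepared food → 5.75% → £0.81
Bookshelf £84.56: furniture → 6.75% → £5.71
Watch battery replacement £8.07: taxable services → 10% → £0.81
Sushi platter £19.92: prepared food → 5.75% → £1.15
Ibuprofen (100 ct) £7.57: OTC medicine → 6% → £0.45
Greeting card £7.16: all other tangible goods → 8% → £0.57
Dish soap £5.24: all other tangible goods → 8% → £0.42
Total tax = £5.93 + £0.90 + £1.57 + £0.81 + £5.71 + £0.81 + £1.15 + £0.45 + £0.57 + £0.42 = £18.32

£18.32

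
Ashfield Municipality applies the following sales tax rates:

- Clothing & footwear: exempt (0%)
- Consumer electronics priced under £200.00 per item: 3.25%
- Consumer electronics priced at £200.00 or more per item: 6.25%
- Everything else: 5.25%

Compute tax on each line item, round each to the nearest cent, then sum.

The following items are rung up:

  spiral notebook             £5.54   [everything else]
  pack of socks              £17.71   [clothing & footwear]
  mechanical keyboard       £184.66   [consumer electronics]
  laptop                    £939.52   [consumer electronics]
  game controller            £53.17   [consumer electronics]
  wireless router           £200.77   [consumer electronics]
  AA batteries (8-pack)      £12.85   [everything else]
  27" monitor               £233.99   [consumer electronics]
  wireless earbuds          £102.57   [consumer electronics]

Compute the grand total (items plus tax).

£1848.69

Spiral notebook £5.54: everything else → 5.25% → £0.29
Pack of socks £17.71: clothing & footwear → 0% → £0.00
Mechanical keyboard £184.66: consumer electronics, under £200.00 → 3.25% → £6.00
Laptop £939.52: consumer electronics, £200.00 or more → 6.25% → £58.72
Game controller £53.17: consumer electronics, under £200.00 → 3.25% → £1.73
Wireless router £200.77: consumer electronics, £200.00 or more → 6.25% → £12.55
AA batteries (8-pack) £12.85: everything else → 5.25% → £0.67
27" monitor £233.99: consumer electronics, £200.00 or more → 6.25% → £14.62
Wireless earbuds £102.57: consumer electronics, under £200.00 → 3.25% → £3.33
Subtotal = £1750.78; tax = £97.91; total due = £1848.69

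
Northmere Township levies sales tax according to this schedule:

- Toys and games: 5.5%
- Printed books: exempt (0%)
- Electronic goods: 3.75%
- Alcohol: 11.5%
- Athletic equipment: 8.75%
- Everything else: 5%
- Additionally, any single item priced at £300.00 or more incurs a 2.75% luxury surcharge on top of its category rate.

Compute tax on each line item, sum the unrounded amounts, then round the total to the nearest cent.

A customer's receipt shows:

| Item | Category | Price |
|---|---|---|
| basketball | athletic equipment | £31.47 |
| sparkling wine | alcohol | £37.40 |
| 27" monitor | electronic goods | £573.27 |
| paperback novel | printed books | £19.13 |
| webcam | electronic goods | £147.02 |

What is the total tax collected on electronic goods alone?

27" monitor £573.27: electronic goods → 3.75% + 2.75% surcharge = 6.5% → £37.26255
Webcam £147.02: electronic goods → 3.75% → £5.51325
Tax on electronic goods: unrounded sum = £42.7758 → £42.78

£42.78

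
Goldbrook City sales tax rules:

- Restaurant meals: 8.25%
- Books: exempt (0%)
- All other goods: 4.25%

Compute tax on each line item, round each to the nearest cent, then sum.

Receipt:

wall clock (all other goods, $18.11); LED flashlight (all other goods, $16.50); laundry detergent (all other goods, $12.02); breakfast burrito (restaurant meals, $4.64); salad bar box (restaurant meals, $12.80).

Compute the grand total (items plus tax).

Wall clock $18.11: all other goods → 4.25% → $0.77
LED flashlight $16.50: all other goods → 4.25% → $0.70
Laundry detergent $12.02: all other goods → 4.25% → $0.51
Breakfast burrito $4.64: restaurant meals → 8.25% → $0.38
Salad bar box $12.80: restaurant meals → 8.25% → $1.06
Subtotal = $64.07; tax = $3.42; total due = $67.49

$67.49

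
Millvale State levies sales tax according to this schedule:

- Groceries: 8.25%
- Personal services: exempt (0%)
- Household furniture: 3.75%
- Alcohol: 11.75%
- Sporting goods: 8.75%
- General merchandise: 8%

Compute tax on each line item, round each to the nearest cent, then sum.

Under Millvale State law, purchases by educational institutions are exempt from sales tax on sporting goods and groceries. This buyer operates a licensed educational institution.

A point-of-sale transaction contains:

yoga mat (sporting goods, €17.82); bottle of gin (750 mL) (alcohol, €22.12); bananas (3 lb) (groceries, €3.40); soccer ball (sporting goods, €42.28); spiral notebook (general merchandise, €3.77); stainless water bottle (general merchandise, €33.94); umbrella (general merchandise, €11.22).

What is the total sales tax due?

Yoga mat €17.82: sporting goods, buyer-exempt → 0% → €0.00
Bottle of gin (750 mL) €22.12: alcohol → 11.75% → €2.60
Bananas (3 lb) €3.40: groceries, buyer-exempt → 0% → €0.00
Soccer ball €42.28: sporting goods, buyer-exempt → 0% → €0.00
Spiral notebook €3.77: general merchandise → 8% → €0.30
Stainless water bottle €33.94: general merchandise → 8% → €2.72
Umbrella €11.22: general merchandise → 8% → €0.90
Total tax = €2.60 + €0.30 + €2.72 + €0.90 = €6.52

€6.52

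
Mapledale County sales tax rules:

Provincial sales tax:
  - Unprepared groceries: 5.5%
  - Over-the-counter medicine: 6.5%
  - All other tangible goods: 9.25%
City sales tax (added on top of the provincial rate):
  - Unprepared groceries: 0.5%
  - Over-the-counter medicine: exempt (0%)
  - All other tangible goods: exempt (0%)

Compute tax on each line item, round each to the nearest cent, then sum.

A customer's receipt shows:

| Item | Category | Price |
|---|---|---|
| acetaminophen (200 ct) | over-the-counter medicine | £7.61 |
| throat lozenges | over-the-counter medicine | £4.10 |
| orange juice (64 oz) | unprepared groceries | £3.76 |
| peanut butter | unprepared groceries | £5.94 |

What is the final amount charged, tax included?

£22.76

Acetaminophen (200 ct) £7.61: over-the-counter medicine → 6.5% + 0% city = 6.5% → £0.49
Throat lozenges £4.10: over-the-counter medicine → 6.5% + 0% city = 6.5% → £0.27
Orange juice (64 oz) £3.76: unprepared groceries → 5.5% + 0.5% city = 6% → £0.23
Peanut butter £5.94: unprepared groceries → 5.5% + 0.5% city = 6% → £0.36
Subtotal = £21.41; tax = £1.35; total due = £22.76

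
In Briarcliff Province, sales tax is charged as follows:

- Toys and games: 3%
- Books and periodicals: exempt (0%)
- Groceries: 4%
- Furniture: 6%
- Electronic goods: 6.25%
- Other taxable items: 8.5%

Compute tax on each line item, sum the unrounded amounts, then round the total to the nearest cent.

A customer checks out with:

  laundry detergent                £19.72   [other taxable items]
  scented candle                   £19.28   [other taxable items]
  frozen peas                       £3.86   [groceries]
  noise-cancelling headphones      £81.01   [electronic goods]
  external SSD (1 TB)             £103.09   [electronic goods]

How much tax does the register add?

Laundry detergent £19.72: other taxable items → 8.5% → £1.6762
Scented candle £19.28: other taxable items → 8.5% → £1.6388
Frozen peas £3.86: groceries → 4% → £0.1544
Noise-cancelling headphones £81.01: electronic goods → 6.25% → £5.063125
External SSD (1 TB) £103.09: electronic goods → 6.25% → £6.443125
Unrounded tax sum = £14.97565 → £14.98

£14.98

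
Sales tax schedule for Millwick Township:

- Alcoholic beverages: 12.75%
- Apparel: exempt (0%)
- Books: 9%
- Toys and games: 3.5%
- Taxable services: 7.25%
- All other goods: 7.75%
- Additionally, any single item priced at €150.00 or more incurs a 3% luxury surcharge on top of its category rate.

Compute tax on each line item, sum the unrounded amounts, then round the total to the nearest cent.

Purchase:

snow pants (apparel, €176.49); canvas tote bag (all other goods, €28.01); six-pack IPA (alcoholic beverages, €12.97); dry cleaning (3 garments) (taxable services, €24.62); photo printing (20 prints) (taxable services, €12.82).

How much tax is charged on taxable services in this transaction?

Dry cleaning (3 garments) €24.62: taxable services → 7.25% → €1.78495
Photo printing (20 prints) €12.82: taxable services → 7.25% → €0.92945
Tax on taxable services: unrounded sum = €2.7144 → €2.71

€2.71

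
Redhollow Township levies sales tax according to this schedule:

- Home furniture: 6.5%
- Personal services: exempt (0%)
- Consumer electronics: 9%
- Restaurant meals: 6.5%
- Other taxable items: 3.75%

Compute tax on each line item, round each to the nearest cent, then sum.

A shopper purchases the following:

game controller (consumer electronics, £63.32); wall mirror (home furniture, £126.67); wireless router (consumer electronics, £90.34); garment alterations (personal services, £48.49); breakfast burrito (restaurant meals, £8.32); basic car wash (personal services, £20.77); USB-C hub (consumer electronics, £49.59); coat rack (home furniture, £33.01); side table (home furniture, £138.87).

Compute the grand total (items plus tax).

Game controller £63.32: consumer electronics → 9% → £5.70
Wall mirror £126.67: home furniture → 6.5% → £8.23
Wireless router £90.34: consumer electronics → 9% → £8.13
Garment alterations £48.49: personal services → 0% → £0.00
Breakfast burrito £8.32: restaurant meals → 6.5% → £0.54
Basic car wash £20.77: personal services → 0% → £0.00
USB-C hub £49.59: consumer electronics → 9% → £4.46
Coat rack £33.01: home furniture → 6.5% → £2.15
Side table £138.87: home furniture → 6.5% → £9.03
Subtotal = £579.38; tax = £38.24; total due = £617.62

£617.62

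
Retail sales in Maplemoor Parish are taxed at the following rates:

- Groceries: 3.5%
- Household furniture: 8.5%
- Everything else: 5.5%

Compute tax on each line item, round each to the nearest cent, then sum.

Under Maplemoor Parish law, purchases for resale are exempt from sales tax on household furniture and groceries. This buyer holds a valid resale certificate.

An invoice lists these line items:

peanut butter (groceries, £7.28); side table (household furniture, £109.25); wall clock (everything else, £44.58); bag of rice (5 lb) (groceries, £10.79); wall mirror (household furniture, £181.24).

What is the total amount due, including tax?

£355.59

Peanut butter £7.28: groceries, buyer-exempt → 0% → £0.00
Side table £109.25: household furniture, buyer-exempt → 0% → £0.00
Wall clock £44.58: everything else → 5.5% → £2.45
Bag of rice (5 lb) £10.79: groceries, buyer-exempt → 0% → £0.00
Wall mirror £181.24: household furniture, buyer-exempt → 0% → £0.00
Subtotal = £353.14; tax = £2.45; total due = £355.59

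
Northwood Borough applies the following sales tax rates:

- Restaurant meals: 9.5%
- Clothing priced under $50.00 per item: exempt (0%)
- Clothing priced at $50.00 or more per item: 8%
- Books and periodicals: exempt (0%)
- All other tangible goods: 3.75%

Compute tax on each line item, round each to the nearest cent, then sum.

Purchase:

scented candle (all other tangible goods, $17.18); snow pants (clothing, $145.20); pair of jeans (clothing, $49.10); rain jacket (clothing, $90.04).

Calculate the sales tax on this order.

$19.46

Scented candle $17.18: all other tangible goods → 3.75% → $0.64
Snow pants $145.20: clothing, $50.00 or more → 8% → $11.62
Pair of jeans $49.10: clothing, under $50.00 → 0% → $0.00
Rain jacket $90.04: clothing, $50.00 or more → 8% → $7.20
Total tax = $0.64 + $11.62 + $7.20 = $19.46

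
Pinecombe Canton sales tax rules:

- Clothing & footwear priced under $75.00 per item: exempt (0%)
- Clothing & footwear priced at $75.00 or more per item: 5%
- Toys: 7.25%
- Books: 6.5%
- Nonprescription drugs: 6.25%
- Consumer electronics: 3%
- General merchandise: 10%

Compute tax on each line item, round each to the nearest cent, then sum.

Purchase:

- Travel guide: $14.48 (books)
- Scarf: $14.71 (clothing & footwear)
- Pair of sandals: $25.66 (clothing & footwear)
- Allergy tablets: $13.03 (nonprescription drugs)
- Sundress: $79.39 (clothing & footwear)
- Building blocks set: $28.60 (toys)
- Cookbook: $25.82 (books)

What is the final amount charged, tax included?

Travel guide $14.48: books → 6.5% → $0.94
Scarf $14.71: clothing & footwear, under $75.00 → 0% → $0.00
Pair of sandals $25.66: clothing & footwear, under $75.00 → 0% → $0.00
Allergy tablets $13.03: nonprescription drugs → 6.25% → $0.81
Sundress $79.39: clothing & footwear, $75.00 or more → 5% → $3.97
Building blocks set $28.60: toys → 7.25% → $2.07
Cookbook $25.82: books → 6.5% → $1.68
Subtotal = $201.69; tax = $9.47; total due = $211.16

$211.16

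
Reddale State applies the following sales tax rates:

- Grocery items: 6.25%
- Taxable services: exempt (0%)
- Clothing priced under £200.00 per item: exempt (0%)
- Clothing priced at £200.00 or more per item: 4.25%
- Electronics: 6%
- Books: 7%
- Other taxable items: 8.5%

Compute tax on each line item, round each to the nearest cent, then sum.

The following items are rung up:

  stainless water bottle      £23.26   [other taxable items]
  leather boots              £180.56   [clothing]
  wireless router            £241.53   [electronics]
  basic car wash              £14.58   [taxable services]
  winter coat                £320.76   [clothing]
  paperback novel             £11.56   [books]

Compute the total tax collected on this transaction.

£30.91

Stainless water bottle £23.26: other taxable items → 8.5% → £1.98
Leather boots £180.56: clothing, under £200.00 → 0% → £0.00
Wireless router £241.53: electronics → 6% → £14.49
Basic car wash £14.58: taxable services → 0% → £0.00
Winter coat £320.76: clothing, £200.00 or more → 4.25% → £13.63
Paperback novel £11.56: books → 7% → £0.81
Total tax = £1.98 + £14.49 + £13.63 + £0.81 = £30.91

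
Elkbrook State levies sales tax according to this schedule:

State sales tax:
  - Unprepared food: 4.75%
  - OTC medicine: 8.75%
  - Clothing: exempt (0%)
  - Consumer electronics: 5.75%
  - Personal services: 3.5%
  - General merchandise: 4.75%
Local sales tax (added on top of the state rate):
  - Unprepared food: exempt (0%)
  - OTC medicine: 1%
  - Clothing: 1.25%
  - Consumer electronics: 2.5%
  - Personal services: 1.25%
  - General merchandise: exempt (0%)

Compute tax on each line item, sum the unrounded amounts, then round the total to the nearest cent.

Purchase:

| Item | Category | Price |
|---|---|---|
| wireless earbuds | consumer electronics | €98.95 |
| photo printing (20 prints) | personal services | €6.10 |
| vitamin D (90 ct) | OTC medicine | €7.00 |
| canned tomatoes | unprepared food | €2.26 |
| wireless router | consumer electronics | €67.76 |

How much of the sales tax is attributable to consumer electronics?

€13.75

Wireless earbuds €98.95: consumer electronics → 5.75% + 2.5% local = 8.25% → €8.163375
Wireless router €67.76: consumer electronics → 5.75% + 2.5% local = 8.25% → €5.5902
Tax on consumer electronics: unrounded sum = €13.753575 → €13.75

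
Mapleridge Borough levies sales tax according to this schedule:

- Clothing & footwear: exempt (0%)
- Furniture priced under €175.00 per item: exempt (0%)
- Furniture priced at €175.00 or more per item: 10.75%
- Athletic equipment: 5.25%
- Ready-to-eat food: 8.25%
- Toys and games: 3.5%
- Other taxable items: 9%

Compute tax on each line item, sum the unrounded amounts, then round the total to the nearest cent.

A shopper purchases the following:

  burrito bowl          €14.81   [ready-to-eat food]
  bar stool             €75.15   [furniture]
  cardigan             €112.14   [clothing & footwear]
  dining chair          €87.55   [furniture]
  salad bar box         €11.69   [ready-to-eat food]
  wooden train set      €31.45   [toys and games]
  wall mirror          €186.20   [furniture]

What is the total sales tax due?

Burrito bowl €14.81: ready-to-eat food → 8.25% → €1.221825
Bar stool €75.15: furniture, under €175.00 → 0% → €0.00
Cardigan €112.14: clothing & footwear → 0% → €0.00
Dining chair €87.55: furniture, under €175.00 → 0% → €0.00
Salad bar box €11.69: ready-to-eat food → 8.25% → €0.964425
Wooden train set €31.45: toys and games → 3.5% → €1.10075
Wall mirror €186.20: furniture, €175.00 or more → 10.75% → €20.0165
Unrounded tax sum = €23.3035 → €23.30

€23.30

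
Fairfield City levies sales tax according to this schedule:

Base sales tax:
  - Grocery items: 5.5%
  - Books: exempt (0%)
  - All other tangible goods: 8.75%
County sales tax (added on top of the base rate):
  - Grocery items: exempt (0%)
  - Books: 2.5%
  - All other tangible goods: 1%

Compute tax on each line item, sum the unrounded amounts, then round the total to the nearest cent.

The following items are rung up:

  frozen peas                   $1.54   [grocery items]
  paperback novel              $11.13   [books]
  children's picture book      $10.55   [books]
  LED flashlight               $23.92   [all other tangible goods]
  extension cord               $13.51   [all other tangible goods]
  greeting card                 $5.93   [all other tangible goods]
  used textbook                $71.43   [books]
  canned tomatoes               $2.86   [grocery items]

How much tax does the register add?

Frozen peas $1.54: grocery items → 5.5% + 0% county = 5.5% → $0.0847
Paperback novel $11.13: books → 0% + 2.5% county = 2.5% → $0.27825
Children's picture book $10.55: books → 0% + 2.5% county = 2.5% → $0.26375
LED flashlight $23.92: all other tangible goods → 8.75% + 1% county = 9.75% → $2.3322
Extension cord $13.51: all other tangible goods → 8.75% + 1% county = 9.75% → $1.317225
Greeting card $5.93: all other tangible goods → 8.75% + 1% county = 9.75% → $0.578175
Used textbook $71.43: books → 0% + 2.5% county = 2.5% → $1.78575
Canned tomatoes $2.86: grocery items → 5.5% + 0% county = 5.5% → $0.1573
Unrounded tax sum = $6.79735 → $6.80

$6.80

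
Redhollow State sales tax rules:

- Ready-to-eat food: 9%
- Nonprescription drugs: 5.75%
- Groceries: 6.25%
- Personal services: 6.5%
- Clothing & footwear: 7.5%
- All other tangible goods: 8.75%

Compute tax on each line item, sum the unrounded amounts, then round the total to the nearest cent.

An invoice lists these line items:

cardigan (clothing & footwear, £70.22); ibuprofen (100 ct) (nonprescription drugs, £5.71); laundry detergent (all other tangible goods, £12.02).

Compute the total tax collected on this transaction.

Cardigan £70.22: clothing & footwear → 7.5% → £5.2665
Ibuprofen (100 ct) £5.71: nonprescription drugs → 5.75% → £0.328325
Laundry detergent £12.02: all other tangible goods → 8.75% → £1.05175
Unrounded tax sum = £6.646575 → £6.65

£6.65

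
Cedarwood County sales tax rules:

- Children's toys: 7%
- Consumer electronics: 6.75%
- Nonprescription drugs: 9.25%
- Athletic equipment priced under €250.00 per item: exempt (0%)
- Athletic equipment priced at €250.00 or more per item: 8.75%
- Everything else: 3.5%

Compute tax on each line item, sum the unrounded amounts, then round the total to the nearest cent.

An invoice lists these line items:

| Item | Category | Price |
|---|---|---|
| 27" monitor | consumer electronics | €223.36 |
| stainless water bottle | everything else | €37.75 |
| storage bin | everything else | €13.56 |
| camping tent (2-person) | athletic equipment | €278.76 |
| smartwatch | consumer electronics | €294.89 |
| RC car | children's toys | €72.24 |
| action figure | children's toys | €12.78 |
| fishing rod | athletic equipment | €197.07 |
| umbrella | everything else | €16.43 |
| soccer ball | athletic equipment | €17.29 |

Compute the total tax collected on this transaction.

27" monitor €223.36: consumer electronics → 6.75% → €15.0768
Stainless water bottle €37.75: everything else → 3.5% → €1.32125
Storage bin €13.56: everything else → 3.5% → €0.4746
Camping tent (2-person) €278.76: athletic equipment, €250.00 or more → 8.75% → €24.3915
Smartwatch €294.89: consumer electronics → 6.75% → €19.905075
RC car €72.24: children's toys → 7% → €5.0568
Action figure €12.78: children's toys → 7% → €0.8946
Fishing rod €197.07: athletic equipment, under €250.00 → 0% → €0.00
Umbrella €16.43: everything else → 3.5% → €0.57505
Soccer ball €17.29: athletic equipment, under €250.00 → 0% → €0.00
Unrounded tax sum = €67.695675 → €67.70

€67.70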